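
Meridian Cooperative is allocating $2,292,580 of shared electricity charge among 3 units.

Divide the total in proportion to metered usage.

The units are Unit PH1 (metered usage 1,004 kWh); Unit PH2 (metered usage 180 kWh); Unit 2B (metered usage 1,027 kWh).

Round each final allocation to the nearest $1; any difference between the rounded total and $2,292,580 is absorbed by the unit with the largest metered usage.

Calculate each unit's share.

Unit PH1: $1,041,045; Unit PH2: $186,642; Unit 2B: $1,064,893

Sum of metered usage: 1,004 + 180 + 1,027 = 2,211.
Pro-rata amounts: Unit PH1 1,041,044.92; Unit PH2 186,641.52; Unit 2B 1,064,893.56.
At nearest $1: Unit PH1 $1,041,045; Unit PH2 $186,642; Unit 2B $1,064,894. Sum = $2,292,581.
Difference $2,292,580 − $2,292,581 = −$1 applied to largest metered usage (Unit 2B): Unit 2B becomes $1,064,893.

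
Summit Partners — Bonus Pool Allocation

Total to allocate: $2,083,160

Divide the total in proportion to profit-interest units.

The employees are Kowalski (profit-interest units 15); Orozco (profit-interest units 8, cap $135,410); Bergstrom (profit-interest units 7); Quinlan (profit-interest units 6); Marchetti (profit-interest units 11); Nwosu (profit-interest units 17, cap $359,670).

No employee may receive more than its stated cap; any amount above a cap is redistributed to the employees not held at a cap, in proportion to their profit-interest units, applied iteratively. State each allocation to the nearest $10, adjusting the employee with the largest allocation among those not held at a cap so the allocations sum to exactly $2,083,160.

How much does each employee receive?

Kowalski: $610,800 | Orozco: $135,410 | Bergstrom: $285,040 | Quinlan: $244,320 | Marchetti: $447,920 | Nwosu: $359,670

Sum of profit-interest units: 64.
Pro-rata shares before constraints: Kowalski 488,240.62; Orozco 260,395.00; Bergstrom 227,845.62; Quinlan 195,296.25; Marchetti 358,043.12; Nwosu 553,339.38.
Cap binds for Orozco ($135,410), Nwosu ($359,670); residual $1,588,080 reallocated over remaining profit-interest units 39.
Remaining shares: Kowalski 610,800.00 → $610,800; Bergstrom 285,040.00 → $285,040; Quinlan 244,320.00 → $244,320; Marchetti 447,920.00 → $447,920.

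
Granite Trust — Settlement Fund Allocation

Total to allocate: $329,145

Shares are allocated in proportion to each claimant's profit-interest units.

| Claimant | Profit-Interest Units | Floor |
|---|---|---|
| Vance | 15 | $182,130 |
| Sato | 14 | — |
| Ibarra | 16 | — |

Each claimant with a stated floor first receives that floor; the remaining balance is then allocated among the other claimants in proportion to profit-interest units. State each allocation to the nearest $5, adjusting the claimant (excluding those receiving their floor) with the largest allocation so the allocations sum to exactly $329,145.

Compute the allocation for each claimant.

Vance: $182,130 · Sato: $68,605 · Ibarra: $78,410

Fund the minimums — Vance $182,130. Residual $147,015.
Residual split over remaining profit-interest units 30: Sato 68,607.00 → $68,605; Ibarra 78,408.00 → $78,410.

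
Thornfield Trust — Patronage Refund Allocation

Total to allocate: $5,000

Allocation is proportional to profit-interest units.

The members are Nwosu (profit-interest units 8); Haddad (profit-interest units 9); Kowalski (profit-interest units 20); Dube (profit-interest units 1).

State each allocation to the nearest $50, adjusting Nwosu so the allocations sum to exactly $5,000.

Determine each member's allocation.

Nwosu: $1,000; Haddad: $1,200; Kowalski: $2,650; Dube: $150

Total profit-interest units = 38.
Raw shares: Nwosu 8/38 × $5,000 = 1,052.63; Haddad 9/38 × $5,000 = 1,184.21; Kowalski 20/38 × $5,000 = 2,631.58; Dube 1/38 × $5,000 = 131.58.
At nearest $50: Nwosu $1,050; Haddad $1,200; Kowalski $2,650; Dube $150. Sum = $5,050.
Difference $5,000 − $5,050 = −$50 applied to Nwosu: Nwosu becomes $1,000.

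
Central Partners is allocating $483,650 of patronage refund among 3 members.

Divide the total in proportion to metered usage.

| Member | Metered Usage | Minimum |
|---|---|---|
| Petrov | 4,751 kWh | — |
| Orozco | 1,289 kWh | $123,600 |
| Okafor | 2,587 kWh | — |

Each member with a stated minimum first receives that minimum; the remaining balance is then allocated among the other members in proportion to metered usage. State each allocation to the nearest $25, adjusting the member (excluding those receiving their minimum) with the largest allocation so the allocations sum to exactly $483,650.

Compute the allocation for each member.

Petrov: $233,125; Orozco: $123,600; Okafor: $126,925

Guaranteed amounts: Orozco $123,600. Remaining pool $360,050.
Remaining pool split over remaining metered usage 7,338: Petrov 233,114.96 → $233,125; Okafor 126,935.04 → $126,925.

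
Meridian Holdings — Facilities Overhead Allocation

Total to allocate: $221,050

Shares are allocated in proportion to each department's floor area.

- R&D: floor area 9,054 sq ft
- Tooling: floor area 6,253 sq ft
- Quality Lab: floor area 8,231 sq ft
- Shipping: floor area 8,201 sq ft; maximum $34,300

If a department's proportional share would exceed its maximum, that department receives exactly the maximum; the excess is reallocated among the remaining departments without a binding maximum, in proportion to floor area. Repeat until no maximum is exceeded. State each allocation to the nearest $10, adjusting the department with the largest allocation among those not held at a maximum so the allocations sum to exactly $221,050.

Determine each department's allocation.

R&D: $71,840; Tooling: $49,610; Quality Lab: $65,300; Shipping: $34,300

Total floor area = 31,739.
Pro-rata shares before constraints: R&D 63,057.65; Tooling 43,549.75; Quality Lab 57,325.77; Shipping 57,116.83.
Cap binds for Shipping ($34,300); remaining pool $186,750 reallocated over remaining floor area 23,538.
Shares after redistribution: R&D 71,834.25 → $71,830; Tooling 49,611.17 → $49,610; Quality Lab 65,304.58 → $65,300.
Rounding difference +$10 applied to R&D → $71,840.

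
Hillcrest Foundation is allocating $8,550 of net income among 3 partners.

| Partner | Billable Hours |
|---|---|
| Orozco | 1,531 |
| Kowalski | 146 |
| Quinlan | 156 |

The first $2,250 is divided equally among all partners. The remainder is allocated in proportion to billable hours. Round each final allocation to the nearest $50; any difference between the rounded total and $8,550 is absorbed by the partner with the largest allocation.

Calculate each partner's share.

$2,250 shared equally gives $750 per partner.
Remainder $6,300 by billable hours (total 1,833): Orozco 5,262.03 → $5,250; Kowalski 501.80 → $500; Quinlan 536.17 → $550.
Totals: Orozco $750 + $5,250 = $6,000; Kowalski $750 + $500 = $1,250; Quinlan $750 + $550 = $1,300.

Orozco: $6,000; Kowalski: $1,250; Quinlan: $1,300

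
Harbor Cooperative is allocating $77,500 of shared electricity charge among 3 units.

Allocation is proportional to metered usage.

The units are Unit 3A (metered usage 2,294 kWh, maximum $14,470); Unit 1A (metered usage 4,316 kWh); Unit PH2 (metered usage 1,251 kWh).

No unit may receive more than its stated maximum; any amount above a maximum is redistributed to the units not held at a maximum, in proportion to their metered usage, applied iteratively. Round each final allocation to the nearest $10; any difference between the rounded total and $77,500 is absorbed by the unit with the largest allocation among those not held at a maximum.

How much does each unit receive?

Unit 3A: $14,470 | Unit 1A: $48,870 | Unit PH2: $14,160

Sum of metered usage: 7,861.
Pro-rata shares before constraints: Unit 3A 22,616.08; Unit 1A 42,550.57; Unit PH2 12,333.35.
Cap binds for Unit 3A ($14,470); balance $63,030 reallocated over remaining metered usage 5,567.
Shares after redistribution: Unit 1A 48,866.08 → $48,870; Unit PH2 14,163.92 → $14,160.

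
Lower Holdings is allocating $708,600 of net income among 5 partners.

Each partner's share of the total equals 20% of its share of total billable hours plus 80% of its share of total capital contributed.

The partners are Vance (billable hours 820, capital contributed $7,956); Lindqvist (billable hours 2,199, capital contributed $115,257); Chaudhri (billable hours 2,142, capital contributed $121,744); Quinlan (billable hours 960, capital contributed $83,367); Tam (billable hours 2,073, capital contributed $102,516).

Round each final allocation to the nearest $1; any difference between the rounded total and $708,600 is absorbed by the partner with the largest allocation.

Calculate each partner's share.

Vance: $24,651 | Lindqvist: $189,683 | Chaudhri: $197,232 | Quinlan: $126,294 | Tam: $170,740

Billable hours total 8,194; capital contributed total 430,840.
Blended shares (20% billable hours + 80% capital contributed): Vance 0.0348; Lindqvist 0.2677; Chaudhri 0.2783; Quinlan 0.1782; Tam 0.2410.
Proportional shares: Vance 24,650.53; Lindqvist 189,682.99; Chaudhri 197,232.45; Quinlan 126,294.33; Tam 170,739.71.
After rounding ($1): Vance $24,651; Lindqvist $189,683; Chaudhri $197,232; Quinlan $126,294; Tam $170,740. Sum = $708,600.
Sum already equals the total — no adjustment.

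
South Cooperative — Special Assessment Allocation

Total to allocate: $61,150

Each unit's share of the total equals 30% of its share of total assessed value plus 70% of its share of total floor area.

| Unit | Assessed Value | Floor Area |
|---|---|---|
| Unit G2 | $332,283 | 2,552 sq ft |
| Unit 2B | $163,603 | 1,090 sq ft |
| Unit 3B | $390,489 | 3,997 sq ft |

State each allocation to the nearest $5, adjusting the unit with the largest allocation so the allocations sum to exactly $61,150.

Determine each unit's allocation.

Unit G2: $21,175 · Unit 2B: $9,495 · Unit 3B: $30,480

Totals — assessed value 886,375, floor area 7,639.
Composite weights (30% assessed value + 70% floor area): Unit G2 0.3463; Unit 2B 0.1553; Unit 3B 0.4984.
Raw shares: Unit G2 21,177.23; Unit 2B 9,493.83; Unit 3B 30,478.94.
Rounded to nearest $5: Unit G2 $21,175; Unit 2B $9,495; Unit 3B $30,480. Sum = $61,150.
Rounded total matches; no reconciliation needed.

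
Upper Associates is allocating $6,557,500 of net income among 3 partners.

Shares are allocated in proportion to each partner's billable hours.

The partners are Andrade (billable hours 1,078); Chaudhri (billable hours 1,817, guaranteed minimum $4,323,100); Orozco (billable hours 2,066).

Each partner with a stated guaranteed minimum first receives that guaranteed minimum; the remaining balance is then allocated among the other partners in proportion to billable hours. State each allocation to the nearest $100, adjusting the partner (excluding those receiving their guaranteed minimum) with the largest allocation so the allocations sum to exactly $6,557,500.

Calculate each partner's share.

Minimums first: Chaudhri $4,323,100. Residual $2,234,400.
Residual split over remaining billable hours 3,144: Andrade 766,120.61 → $766,100; Orozco 1,468,279.39 → $1,468,300.

Andrade: $766,100 | Chaudhri: $4,323,100 | Orozco: $1,468,300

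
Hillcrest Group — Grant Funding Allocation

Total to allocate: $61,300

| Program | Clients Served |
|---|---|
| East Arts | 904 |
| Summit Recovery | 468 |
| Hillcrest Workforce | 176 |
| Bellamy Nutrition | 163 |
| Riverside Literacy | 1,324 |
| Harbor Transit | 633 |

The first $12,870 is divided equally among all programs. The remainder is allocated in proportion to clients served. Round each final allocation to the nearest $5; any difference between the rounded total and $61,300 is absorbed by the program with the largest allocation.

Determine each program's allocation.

First tranche $12,870 split equally: $2,145 each.
Remainder $48,430 by clients served (total 3,668): East Arts 11,935.86 → $11,935; Summit Recovery 6,179.18 → $6,180; Hillcrest Workforce 2,323.79 → $2,325; Bellamy Nutrition 2,152.15 → $2,150; Riverside Literacy 17,481.28 → $17,480; Harbor Transit 8,357.74 → $8,360.
Totals: East Arts $2,145 + $11,935 = $14,080; Summit Recovery $2,145 + $6,180 = $8,325; Hillcrest Workforce $2,145 + $2,325 = $4,470; Bellamy Nutrition $2,145 + $2,150 = $4,295; Riverside Literacy $2,145 + $17,480 = $19,625; Harbor Transit $2,145 + $8,360 = $10,505.

East Arts: $14,080 · Summit Recovery: $8,325 · Hillcrest Workforce: $4,470 · Bellamy Nutrition: $4,295 · Riverside Literacy: $19,625 · Harbor Transit: $10,505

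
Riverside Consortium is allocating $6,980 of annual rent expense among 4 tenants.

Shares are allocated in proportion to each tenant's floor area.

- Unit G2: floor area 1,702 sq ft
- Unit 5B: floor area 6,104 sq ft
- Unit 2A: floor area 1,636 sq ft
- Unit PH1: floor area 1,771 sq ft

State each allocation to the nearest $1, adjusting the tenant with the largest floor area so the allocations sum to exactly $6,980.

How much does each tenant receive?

Total floor area = 11,213.
Unrounded shares: Unit G2 1,702/11,213 × $6,980 = 1,059.48; Unit 5B 6,104/11,213 × $6,980 = 3,799.69; Unit 2A 1,636/11,213 × $6,980 = 1,018.40; Unit PH1 1,771/11,213 × $6,980 = 1,102.43.
At nearest $1: Unit G2 $1,059; Unit 5B $3,800; Unit 2A $1,018; Unit PH1 $1,102. Sum = $6,979.
Difference $6,980 − $6,979 = +$1 applied to largest floor area (Unit 5B): Unit 5B becomes $3,801.

Unit G2: $1,059 | Unit 5B: $3,801 | Unit 2A: $1,018 | Unit PH1: $1,102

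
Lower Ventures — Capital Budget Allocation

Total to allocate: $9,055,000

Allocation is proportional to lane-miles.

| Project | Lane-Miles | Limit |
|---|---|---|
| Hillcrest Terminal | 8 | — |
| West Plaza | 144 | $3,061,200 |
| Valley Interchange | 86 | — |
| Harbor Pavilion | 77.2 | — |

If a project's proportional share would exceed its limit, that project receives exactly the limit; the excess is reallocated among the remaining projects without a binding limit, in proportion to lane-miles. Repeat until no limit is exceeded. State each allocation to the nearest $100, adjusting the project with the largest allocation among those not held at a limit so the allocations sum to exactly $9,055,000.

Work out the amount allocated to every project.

Sum of lane-miles: 315.2.
Unconstrained shares: Hillcrest Terminal 229,822.34; West Plaza 4,136,802.03; Valley Interchange 2,470,590.10; Harbor Pavilion 2,217,785.53.
Held at cap: West Plaza ($3,061,200); residual $5,993,800 reallocated over remaining lane-miles 171.2.
Shares after redistribution: Hillcrest Terminal 280,084.11 → $280,100; Valley Interchange 3,010,904.21 → $3,010,900; Harbor Pavilion 2,702,811.68 → $2,702,800.

Hillcrest Terminal: $280,100; West Plaza: $3,061,200; Valley Interchange: $3,010,900; Harbor Pavilion: $2,702,800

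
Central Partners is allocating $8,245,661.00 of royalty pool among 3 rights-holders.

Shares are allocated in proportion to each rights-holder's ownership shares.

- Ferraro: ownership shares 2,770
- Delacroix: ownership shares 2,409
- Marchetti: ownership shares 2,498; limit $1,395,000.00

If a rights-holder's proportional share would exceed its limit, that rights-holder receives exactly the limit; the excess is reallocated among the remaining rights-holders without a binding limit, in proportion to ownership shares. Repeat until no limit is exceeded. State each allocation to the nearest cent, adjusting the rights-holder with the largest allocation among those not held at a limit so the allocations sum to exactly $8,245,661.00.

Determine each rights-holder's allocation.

Ferraro: $3,664,091.71 | Delacroix: $3,186,569.29 | Marchetti: $1,395,000.00

Combined ownership shares = 7,677.
Proportional shares (ignoring caps): Ferraro 2,975,183.1405; Delacroix 2,587,442.6663; Marchetti 2,683,035.1932.
Held at cap: Marchetti ($1,395,000.00); residual $6,850,661.00 reallocated over remaining ownership shares 5,179.
Shares after redistribution: Ferraro 3,664,091.7108 → $3,664,091.71; Delacroix 3,186,569.2892 → $3,186,569.29.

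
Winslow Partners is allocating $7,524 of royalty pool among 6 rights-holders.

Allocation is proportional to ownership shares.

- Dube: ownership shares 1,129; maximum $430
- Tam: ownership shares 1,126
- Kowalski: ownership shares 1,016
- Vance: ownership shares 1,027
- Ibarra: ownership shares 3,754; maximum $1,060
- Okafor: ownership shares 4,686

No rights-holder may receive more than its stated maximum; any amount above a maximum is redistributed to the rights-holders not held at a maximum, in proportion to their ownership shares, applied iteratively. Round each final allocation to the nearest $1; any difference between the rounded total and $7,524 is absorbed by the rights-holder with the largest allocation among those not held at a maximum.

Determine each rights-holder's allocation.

Dube: $430 | Tam: $865 | Kowalski: $780 | Vance: $789 | Ibarra: $1,060 | Okafor: $3,600

Ownership shares total: 12,738.
Proportional shares (ignoring caps): Dube 666.87; Tam 665.10; Kowalski 600.12; Vance 606.62; Ibarra 2,217.39; Okafor 2,767.90.
Capped: Dube ($430), Ibarra ($1,060); residual $6,034 reallocated over remaining ownership shares 7,855.
Shares after redistribution: Tam 864.96 → $865; Kowalski 780.46 → $780; Vance 788.91 → $789; Okafor 3,599.66 → $3,600.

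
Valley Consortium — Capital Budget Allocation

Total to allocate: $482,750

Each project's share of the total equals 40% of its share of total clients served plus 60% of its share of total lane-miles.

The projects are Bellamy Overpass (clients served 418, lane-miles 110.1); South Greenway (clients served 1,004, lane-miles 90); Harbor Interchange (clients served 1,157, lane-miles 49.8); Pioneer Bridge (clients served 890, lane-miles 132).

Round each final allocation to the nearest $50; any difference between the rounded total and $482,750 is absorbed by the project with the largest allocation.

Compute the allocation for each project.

Clients served total 3,469; lane-miles total 381.9.
Blended shares (40% clients served + 60% lane-miles): Bellamy Overpass 0.2212; South Greenway 0.2572; Harbor Interchange 0.2117; Pioneer Bridge 0.3100.
Unrounded shares: Bellamy Overpass 106,772.50; South Greenway 124,147.13; Harbor Interchange 102,174.32; Pioneer Bridge 149,656.06.
Rounded to nearest $50: Bellamy Overpass $106,750; South Greenway $124,150; Harbor Interchange $102,150; Pioneer Bridge $149,650. Sum = $482,700.
Difference $482,750 − $482,700 = +$50 applied to largest allocation (Pioneer Bridge): Pioneer Bridge becomes $149,700.

Bellamy Overpass: $106,750 | South Greenway: $124,150 | Harbor Interchange: $102,150 | Pioneer Bridge: $149,700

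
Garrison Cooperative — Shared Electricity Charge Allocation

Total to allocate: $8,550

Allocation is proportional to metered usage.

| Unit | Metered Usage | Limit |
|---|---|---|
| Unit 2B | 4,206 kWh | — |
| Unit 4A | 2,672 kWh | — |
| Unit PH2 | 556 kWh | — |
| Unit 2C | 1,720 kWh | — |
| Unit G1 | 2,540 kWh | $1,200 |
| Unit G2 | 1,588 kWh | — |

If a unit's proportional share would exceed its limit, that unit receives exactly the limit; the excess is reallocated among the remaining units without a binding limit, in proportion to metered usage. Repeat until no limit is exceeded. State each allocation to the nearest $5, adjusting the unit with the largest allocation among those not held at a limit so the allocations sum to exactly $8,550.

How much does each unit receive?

Unit 2B: $2,880 · Unit 4A: $1,830 · Unit PH2: $380 · Unit 2C: $1,175 · Unit G1: $1,200 · Unit G2: $1,085

Total metered usage = 13,282.
Proportional shares (ignoring caps): Unit 2B 2,707.52; Unit 4A 1,720.04; Unit PH2 357.91; Unit 2C 1,107.21; Unit G1 1,635.07; Unit G2 1,022.24.
Capped: Unit G1 ($1,200); residual $7,350 reallocated over remaining metered usage 10,742.
Redistributed shares: Unit 2B 2,877.87 → $2,880; Unit 4A 1,828.26 → $1,830; Unit PH2 380.43 → $380; Unit 2C 1,176.88 → $1,175; Unit G2 1,086.56 → $1,085.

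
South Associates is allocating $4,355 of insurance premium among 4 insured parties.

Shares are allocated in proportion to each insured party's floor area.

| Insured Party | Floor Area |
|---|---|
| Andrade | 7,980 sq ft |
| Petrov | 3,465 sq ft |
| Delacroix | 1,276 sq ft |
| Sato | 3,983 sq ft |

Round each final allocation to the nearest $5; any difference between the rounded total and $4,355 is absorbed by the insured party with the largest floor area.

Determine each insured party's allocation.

Andrade: $2,075 · Petrov: $905 · Delacroix: $335 · Sato: $1,040

Sum of floor area: 16,704.
Unrounded shares: Andrade 7,980/16,704 × $4,355 = 2,080.51; Petrov 3,465/16,704 × $4,355 = 903.38; Delacroix 1,276/16,704 × $4,355 = 332.67; Sato 3,983/16,704 × $4,355 = 1,038.43.
After rounding ($5): Andrade $2,080; Petrov $905; Delacroix $335; Sato $1,040. Sum = $4,360.
Difference $4,355 − $4,360 = −$5 applied to largest floor area (Andrade): Andrade becomes $2,075.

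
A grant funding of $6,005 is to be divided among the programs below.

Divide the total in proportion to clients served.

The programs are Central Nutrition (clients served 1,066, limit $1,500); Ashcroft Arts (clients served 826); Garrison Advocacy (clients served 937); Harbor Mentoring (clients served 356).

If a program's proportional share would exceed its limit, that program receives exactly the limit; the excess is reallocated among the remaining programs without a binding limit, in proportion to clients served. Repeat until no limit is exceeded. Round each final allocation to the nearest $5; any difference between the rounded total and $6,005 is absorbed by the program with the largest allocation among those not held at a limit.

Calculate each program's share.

Clients served total: 3,185.
Proportional shares (ignoring caps): Central Nutrition 2,009.84; Ashcroft Arts 1,557.34; Garrison Advocacy 1,766.62; Harbor Mentoring 671.20.
Cap binds for Central Nutrition ($1,500); remaining pool $4,505 reallocated over remaining clients served 2,119.
Redistributed shares: Ashcroft Arts 1,756.08 → $1,755; Garrison Advocacy 1,992.06 → $1,990; Harbor Mentoring 756.86 → $755.
Rounding difference +$5 applied to Garrison Advocacy → $1,995.

Central Nutrition: $1,500; Ashcroft Arts: $1,755; Garrison Advocacy: $1,995; Harbor Mentoring: $755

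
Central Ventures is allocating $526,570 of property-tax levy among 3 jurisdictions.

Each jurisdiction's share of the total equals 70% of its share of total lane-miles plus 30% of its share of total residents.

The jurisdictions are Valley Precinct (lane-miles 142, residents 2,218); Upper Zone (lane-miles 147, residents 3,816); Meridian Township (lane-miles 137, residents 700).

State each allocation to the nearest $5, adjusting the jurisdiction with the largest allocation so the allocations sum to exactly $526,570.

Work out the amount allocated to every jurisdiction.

Lane-miles total 426; residents total 6,734.
Blended shares (70% lane-miles + 30% residents): Valley Precinct 0.3321; Upper Zone 0.4116; Meridian Township 0.2563.
Raw shares: Valley Precinct 174,897.77; Upper Zone 216,711.08; Meridian Township 134,961.16.
At nearest $5: Valley Precinct $174,900; Upper Zone $216,710; Meridian Township $134,960. Sum = $526,570.
No rounding difference to absorb.

Valley Precinct: $174,900 · Upper Zone: $216,710 · Meridian Township: $134,960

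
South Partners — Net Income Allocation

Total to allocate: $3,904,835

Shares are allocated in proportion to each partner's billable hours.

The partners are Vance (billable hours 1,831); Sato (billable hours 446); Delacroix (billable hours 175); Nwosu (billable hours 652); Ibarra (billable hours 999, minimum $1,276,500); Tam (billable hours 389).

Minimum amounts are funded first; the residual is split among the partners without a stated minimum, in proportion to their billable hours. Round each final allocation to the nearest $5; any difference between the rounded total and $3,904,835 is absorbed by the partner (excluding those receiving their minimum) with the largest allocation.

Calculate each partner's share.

Fund the minimums — Ibarra $1,276,500. Residual $2,628,335.
Residual split over remaining billable hours 3,493: Vance 1,377,750.18 → $1,377,750; Sato 335,596.17 → $335,595; Delacroix 131,680.11 → $131,680; Nwosu 490,602.47 → $490,600; Tam 292,706.07 → $292,705.
Rounding difference +$5 applied to Vance → $1,377,755.

Vance: $1,377,755 · Sato: $335,595 · Delacroix: $131,680 · Nwosu: $490,600 · Ibarra: $1,276,500 · Tam: $292,705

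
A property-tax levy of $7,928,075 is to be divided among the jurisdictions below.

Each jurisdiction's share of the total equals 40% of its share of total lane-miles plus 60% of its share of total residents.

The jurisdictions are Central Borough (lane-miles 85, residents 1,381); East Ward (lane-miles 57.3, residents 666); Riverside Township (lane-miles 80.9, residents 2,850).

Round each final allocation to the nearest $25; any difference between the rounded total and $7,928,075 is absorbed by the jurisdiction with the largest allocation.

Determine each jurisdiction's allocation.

Central Borough: $2,549,150 | East Ward: $1,461,050 | Riverside Township: $3,917,875

Totals — lane-miles 223.2, residents 4,897.
Composite weights (40% lane-miles + 60% residents): Central Borough 0.3215; East Ward 0.1843; Riverside Township 0.4942.
Pro-rata amounts: Central Borough 2,549,156.65; East Ward 1,461,058.22; Riverside Township 3,917,860.13.
At nearest $25: Central Borough $2,549,150; East Ward $1,461,050; Riverside Township $3,917,850. Sum = $7,928,050.
Difference $7,928,075 − $7,928,050 = +$25 applied to largest allocation (Riverside Township): Riverside Township becomes $3,917,875.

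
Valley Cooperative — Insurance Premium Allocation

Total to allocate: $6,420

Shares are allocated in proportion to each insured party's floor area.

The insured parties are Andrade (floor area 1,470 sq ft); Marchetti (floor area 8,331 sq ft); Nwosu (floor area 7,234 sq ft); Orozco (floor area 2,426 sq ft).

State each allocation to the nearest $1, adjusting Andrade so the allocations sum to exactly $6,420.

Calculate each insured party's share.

Andrade: $486 | Marchetti: $2,748 | Nwosu: $2,386 | Orozco: $800

Floor area total: 19,461.
Raw shares: Andrade 1,470/19,461 × $6,420 = 484.94; Marchetti 8,331/19,461 × $6,420 = 2,748.32; Nwosu 7,234/19,461 × $6,420 = 2,386.43; Orozco 2,426/19,461 × $6,420 = 800.31.
Rounded to nearest $1: Andrade $485; Marchetti $2,748; Nwosu $2,386; Orozco $800. Sum = $6,419.
Difference $6,420 − $6,419 = +$1 applied to Andrade: Andrade becomes $486.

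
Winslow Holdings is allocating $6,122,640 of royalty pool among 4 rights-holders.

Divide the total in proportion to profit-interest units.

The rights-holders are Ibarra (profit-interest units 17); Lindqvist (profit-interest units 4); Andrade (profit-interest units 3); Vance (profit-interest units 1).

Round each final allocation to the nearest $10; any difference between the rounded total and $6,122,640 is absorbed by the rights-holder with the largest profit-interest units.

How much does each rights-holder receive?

Ibarra: $4,163,390; Lindqvist: $979,620; Andrade: $734,720; Vance: $244,910

Combined profit-interest units = 17 + 4 + 3 + 1 = 25.
Pro-rata amounts: Ibarra 4,163,395.20; Lindqvist 979,622.40; Andrade 734,716.80; Vance 244,905.60.
At nearest $10: Ibarra $4,163,400; Lindqvist $979,620; Andrade $734,720; Vance $244,910. Sum = $6,122,650.
Difference $6,122,640 − $6,122,650 = −$10 applied to largest profit-interest units (Ibarra): Ibarra becomes $4,163,390.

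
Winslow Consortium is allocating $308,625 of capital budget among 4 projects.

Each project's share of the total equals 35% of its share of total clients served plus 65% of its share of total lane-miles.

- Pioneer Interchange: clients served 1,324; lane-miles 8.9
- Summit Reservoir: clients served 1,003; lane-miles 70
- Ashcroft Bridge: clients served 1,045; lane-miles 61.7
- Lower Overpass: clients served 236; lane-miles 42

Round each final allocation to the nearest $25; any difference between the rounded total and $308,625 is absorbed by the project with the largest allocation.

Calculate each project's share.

Totals — clients served 3,608, lane-miles 182.6.
Blended shares (35% clients served + 65% lane-miles): Pioneer Interchange 0.1601; Summit Reservoir 0.3465; Ashcroft Bridge 0.3210; Lower Overpass 0.1724.
Unrounded shares: Pioneer Interchange 49,416.44; Summit Reservoir 106,931.22; Ashcroft Bridge 99,070.18; Lower Overpass 53,207.16.
At nearest $25: Pioneer Interchange $49,425; Summit Reservoir $106,925; Ashcroft Bridge $99,075; Lower Overpass $53,200. Sum = $308,625.
Sum already equals the total — no adjustment.

Pioneer Interchange: $49,425 · Summit Reservoir: $106,925 · Ashcroft Bridge: $99,075 · Lower Overpass: $53,200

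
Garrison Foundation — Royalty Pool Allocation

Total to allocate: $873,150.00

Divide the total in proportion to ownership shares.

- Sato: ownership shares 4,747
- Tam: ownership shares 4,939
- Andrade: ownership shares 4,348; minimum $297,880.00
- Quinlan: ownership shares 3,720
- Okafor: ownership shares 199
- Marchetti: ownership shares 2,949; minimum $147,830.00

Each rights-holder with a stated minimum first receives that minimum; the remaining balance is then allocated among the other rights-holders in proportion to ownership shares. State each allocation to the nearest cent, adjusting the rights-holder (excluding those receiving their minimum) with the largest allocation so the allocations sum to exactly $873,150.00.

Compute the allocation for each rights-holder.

Guaranteed amounts: Andrade $297,880.00; Marchetti $147,830.00. Residual $427,440.00.
Residual split over remaining ownership shares 13,605: Sato 149,140.5865 → $149,140.59; Tam 155,172.8159 → $155,172.82; Quinlan 116,874.4432 → $116,874.44; Okafor 6,252.1544 → $6,252.15.

Sato: $149,140.59 | Tam: $155,172.82 | Andrade: $297,880.00 | Quinlan: $116,874.44 | Okafor: $6,252.15 | Marchetti: $147,830.00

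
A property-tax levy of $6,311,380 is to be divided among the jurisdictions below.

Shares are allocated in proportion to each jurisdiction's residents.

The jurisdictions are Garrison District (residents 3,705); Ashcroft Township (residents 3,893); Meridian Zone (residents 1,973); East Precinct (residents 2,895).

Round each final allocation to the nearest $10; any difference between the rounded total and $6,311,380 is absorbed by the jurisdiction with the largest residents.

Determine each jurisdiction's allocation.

Sum of residents: 12,466.
Proportional shares: Garrison District 3,705/12,466 × $6,311,380 = 1,875,795.19; Ashcroft Township 3,893/12,466 × $6,311,380 = 1,970,977.25; Meridian Zone 1,973/12,466 × $6,311,380 = 998,905.24; East Precinct 2,895/12,466 × $6,311,380 = 1,465,702.32.
At nearest $10: Garrison District $1,875,800; Ashcroft Township $1,970,980; Meridian Zone $998,910; East Precinct $1,465,700. Sum = $6,311,390.
Difference $6,311,380 − $6,311,390 = −$10 applied to largest residents (Ashcroft Township): Ashcroft Township becomes $1,970,970.

Garrison District: $1,875,800 | Ashcroft Township: $1,970,970 | Meridian Zone: $998,910 | East Precinct: $1,465,700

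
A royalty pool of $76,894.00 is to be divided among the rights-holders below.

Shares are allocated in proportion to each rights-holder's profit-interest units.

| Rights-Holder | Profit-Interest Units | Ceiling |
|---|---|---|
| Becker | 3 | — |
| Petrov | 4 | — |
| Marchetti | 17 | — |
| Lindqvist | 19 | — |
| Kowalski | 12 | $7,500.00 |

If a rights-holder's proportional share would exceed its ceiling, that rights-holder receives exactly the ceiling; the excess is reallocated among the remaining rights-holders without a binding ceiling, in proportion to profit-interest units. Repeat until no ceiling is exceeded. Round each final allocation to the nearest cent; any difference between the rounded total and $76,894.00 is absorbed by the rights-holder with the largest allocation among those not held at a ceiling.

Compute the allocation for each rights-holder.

Becker: $4,841.44 · Petrov: $6,455.26 · Marchetti: $27,434.84 · Lindqvist: $30,662.46 · Kowalski: $7,500.00

Total profit-interest units = 55.
Pro-rata shares before constraints: Becker 4,194.2182; Petrov 5,592.2909; Marchetti 23,767.2364; Lindqvist 26,563.3818; Kowalski 16,776.8727.
Capped: Kowalski ($7,500.00); balance $69,394.00 reallocated over remaining profit-interest units 43.
Remaining shares: Becker 4,841.4419 → $4,841.44; Petrov 6,455.2558 → $6,455.26; Marchetti 27,434.8372 → $27,434.84; Lindqvist 30,662.4651 → $30,662.47.
Rounding difference −$0.01 applied to Lindqvist → $30,662.46.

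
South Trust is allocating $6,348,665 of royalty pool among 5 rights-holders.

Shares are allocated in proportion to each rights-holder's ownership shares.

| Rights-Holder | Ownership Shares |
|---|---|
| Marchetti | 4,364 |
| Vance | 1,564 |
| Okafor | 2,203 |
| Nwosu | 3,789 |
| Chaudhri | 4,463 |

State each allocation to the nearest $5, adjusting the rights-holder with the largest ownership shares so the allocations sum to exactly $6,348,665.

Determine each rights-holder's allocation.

Sum of ownership shares: 16,383.
Raw shares: Marchetti 4,364/16,383 × $6,348,665 = 1,691,117.26; Vance 1,564/16,383 × $6,348,665 = 606,074.10; Okafor 2,203/16,383 × $6,348,665 = 853,696.45; Nwosu 3,789/16,383 × $6,348,665 = 1,468,295.90; Chaudhri 4,463/16,383 × $6,348,665 = 1,729,481.29.
Rounded to nearest $5: Marchetti $1,691,115; Vance $606,075; Okafor $853,695; Nwosu $1,468,295; Chaudhri $1,729,480. Sum = $6,348,660.
Difference $6,348,665 − $6,348,660 = +$5 applied to largest ownership shares (Chaudhri): Chaudhri becomes $1,729,485.

Marchetti: $1,691,115 | Vance: $606,075 | Okafor: $853,695 | Nwosu: $1,468,295 | Chaudhri: $1,729,485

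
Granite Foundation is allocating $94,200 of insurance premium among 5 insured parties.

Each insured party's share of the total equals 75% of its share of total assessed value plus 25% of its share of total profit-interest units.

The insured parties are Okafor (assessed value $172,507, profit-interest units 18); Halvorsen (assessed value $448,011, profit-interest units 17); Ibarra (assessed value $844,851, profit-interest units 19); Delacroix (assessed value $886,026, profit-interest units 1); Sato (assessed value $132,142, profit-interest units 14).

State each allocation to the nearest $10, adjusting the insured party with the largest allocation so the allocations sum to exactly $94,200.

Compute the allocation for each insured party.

Okafor: $11,050 | Halvorsen: $18,550 | Ibarra: $30,510 | Delacroix: $25,550 | Sato: $8,540

Totals — assessed value 2,483,537, profit-interest units 69.
Composite weights (75% assessed value + 25% profit-interest units): Okafor 0.1173; Halvorsen 0.1969; Ibarra 0.3240; Delacroix 0.2712; Sato 0.0906.
Proportional shares: Okafor 11,050.84; Halvorsen 18,546.89; Ibarra 30,518.54; Delacroix 25,546.38; Sato 8,537.35.
After rounding ($10): Okafor $11,050; Halvorsen $18,550; Ibarra $30,520; Delacroix $25,550; Sato $8,540. Sum = $94,210.
Difference $94,200 − $94,210 = −$10 applied to largest allocation (Ibarra): Ibarra becomes $30,510.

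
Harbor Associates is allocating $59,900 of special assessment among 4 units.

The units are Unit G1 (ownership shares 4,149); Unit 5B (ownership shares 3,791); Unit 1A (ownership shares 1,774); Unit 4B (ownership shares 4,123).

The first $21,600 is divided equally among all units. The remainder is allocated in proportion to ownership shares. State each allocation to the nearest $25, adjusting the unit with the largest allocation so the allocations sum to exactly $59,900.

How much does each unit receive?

First tranche $21,600 split equally: $5,400 each.
Remainder $38,300 by ownership shares (total 13,837): Unit G1 11,484.19 → $11,475; Unit 5B 10,493.26 → $10,500; Unit 1A 4,910.33 → $4,900; Unit 4B 11,412.22 → $11,400.
Rounding difference +$25 on remainder applied to Unit G1.
Totals: Unit G1 $5,400 + $11,500 = $16,900; Unit 5B $5,400 + $10,500 = $15,900; Unit 1A $5,400 + $4,900 = $10,300; Unit 4B $5,400 + $11,400 = $16,800.

Unit G1: $16,900 | Unit 5B: $15,900 | Unit 1A: $10,300 | Unit 4B: $16,800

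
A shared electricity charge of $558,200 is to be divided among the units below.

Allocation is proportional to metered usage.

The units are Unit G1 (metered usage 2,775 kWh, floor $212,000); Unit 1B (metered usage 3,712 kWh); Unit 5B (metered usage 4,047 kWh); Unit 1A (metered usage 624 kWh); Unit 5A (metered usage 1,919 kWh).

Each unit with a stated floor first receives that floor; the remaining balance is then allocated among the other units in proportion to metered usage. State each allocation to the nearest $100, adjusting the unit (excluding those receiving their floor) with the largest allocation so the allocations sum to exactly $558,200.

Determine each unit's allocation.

Unit G1: $212,000 | Unit 1B: $124,700 | Unit 5B: $136,000 | Unit 1A: $21,000 | Unit 5A: $64,500

Fund the minimums — Unit G1 $212,000. Balance $346,200.
Balance split over remaining metered usage 10,302: Unit 1B 124,742.22 → $124,700; Unit 5B 135,999.94 → $136,000; Unit 1A 20,969.60 → $21,000; Unit 5A 64,488.24 → $64,500.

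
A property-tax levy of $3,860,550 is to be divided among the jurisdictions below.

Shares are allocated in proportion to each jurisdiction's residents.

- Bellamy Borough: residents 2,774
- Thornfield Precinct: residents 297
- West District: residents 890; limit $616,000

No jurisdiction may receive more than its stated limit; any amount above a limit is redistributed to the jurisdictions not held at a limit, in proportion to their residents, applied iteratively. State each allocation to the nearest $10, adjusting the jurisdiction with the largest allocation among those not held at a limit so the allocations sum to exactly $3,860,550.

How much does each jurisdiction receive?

Combined residents = 3,961.
Unconstrained shares: Bellamy Borough 2,703,652.03; Thornfield Precinct 289,468.15; West District 867,429.82.
Held at cap: West District ($616,000); remaining pool $3,244,550 reallocated over remaining residents 3,071.
Redistributed shares: Bellamy Borough 2,930,765.78 → $2,930,770; Thornfield Precinct 313,784.22 → $313,780.

Bellamy Borough: $2,930,770; Thornfield Precinct: $313,780; West District: $616,000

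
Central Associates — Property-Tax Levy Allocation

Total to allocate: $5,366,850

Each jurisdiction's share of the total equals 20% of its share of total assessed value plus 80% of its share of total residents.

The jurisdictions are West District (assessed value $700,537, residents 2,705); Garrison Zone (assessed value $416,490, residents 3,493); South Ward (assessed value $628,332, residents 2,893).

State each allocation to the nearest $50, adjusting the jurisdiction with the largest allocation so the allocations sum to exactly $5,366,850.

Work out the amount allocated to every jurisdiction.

West District: $1,708,350 | Garrison Zone: $1,905,800 | South Ward: $1,752,700

Assessed value total 1,745,359; residents total 9,091.
Composite weights (20% assessed value + 80% residents): West District 0.3183; Garrison Zone 0.3551; South Ward 0.3266.
Raw shares: West District 1,708,332.10; Garrison Zone 1,905,802.52; South Ward 1,752,715.37.
After rounding ($50): West District $1,708,350; Garrison Zone $1,905,800; South Ward $1,752,700. Sum = $5,366,850.
Sum already equals the total — no adjustment.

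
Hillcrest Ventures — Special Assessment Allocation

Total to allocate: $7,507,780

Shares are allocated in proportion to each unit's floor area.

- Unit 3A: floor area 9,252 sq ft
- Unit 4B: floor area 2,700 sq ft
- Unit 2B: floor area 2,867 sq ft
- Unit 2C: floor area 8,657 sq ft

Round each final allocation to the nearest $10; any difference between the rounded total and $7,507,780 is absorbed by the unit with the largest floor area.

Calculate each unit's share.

Floor area total: 23,476.
Unrounded shares: Unit 3A 9,252/23,476 × $7,507,780 = 2,958,850.77; Unit 4B 2,700/23,476 × $7,507,780 = 863,477.85; Unit 2B 2,867/23,476 × $7,507,780 = 916,885.55; Unit 2C 8,657/23,476 × $7,507,780 = 2,768,565.83.
Rounded to nearest $10: Unit 3A $2,958,850; Unit 4B $863,480; Unit 2B $916,890; Unit 2C $2,768,570. Sum = $7,507,790.
Difference $7,507,780 − $7,507,790 = −$10 applied to largest floor area (Unit 3A): Unit 3A becomes $2,958,840.

Unit 3A: $2,958,840 | Unit 4B: $863,480 | Unit 2B: $916,890 | Unit 2C: $2,768,570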